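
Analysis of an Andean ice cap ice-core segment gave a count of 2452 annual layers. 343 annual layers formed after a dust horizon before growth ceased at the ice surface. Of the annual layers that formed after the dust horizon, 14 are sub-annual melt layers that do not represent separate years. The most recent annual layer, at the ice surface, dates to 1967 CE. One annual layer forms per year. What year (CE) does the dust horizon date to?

1638 CE

343 annual layers formed after the dust horizon.
Removing the 14 false annual layers leaves 343 − 14 = 329 true annual layers beyond the dust horizon.
Counting back 329 years from 1967 CE places the dust horizon in 1967 − 329 = 1638 CE.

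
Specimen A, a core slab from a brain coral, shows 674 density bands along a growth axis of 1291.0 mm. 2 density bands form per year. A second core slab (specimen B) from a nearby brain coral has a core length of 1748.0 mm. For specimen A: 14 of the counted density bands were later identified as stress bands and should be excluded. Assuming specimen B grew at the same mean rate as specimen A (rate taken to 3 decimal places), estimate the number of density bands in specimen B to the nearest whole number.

894 density bands

Specimen A: true density band count = 674 − 14 = 660.
Specimen A: dividing by 2 density bands per year: 660 / 2 = 330 years.
A: 1291.0 mm over 330 years gives 1291.0 / 330 ≈ 3.912 mm per year.
B spans 1748.0 / 3.912 = 446.83 years; at 2 density bands per year that is 446.83 × 2 ≈ 894 density bands.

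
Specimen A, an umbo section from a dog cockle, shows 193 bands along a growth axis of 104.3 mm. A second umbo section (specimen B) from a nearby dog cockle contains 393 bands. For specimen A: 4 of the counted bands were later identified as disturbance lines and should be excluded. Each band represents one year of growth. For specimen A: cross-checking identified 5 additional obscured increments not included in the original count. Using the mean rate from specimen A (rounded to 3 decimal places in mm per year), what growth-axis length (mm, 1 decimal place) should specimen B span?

Specimen A: true band count = 193 − 4 + 5 = 194.
A: Extension rate ≈ 104.3 / 194 = 0.538 mm/yr.
B's length ≈ 0.538 × 393 = 211.4 mm.

211.4 mm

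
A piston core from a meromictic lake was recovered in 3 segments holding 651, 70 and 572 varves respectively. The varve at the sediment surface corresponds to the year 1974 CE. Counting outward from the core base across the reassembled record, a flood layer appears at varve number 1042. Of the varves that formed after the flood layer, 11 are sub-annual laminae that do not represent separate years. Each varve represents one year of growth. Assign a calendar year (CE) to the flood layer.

Total varves = 651 + 70 + 572 = 1293.
Between varve 1042 and the sediment surface there are 1293 − 1042 = 251 varves.
Removing the 11 false varves leaves 251 − 11 = 240 true varves beyond the flood layer.
Counting back 240 years from 1974 CE places the flood layer in 1974 − 240 = 1734 CE.

1734 CE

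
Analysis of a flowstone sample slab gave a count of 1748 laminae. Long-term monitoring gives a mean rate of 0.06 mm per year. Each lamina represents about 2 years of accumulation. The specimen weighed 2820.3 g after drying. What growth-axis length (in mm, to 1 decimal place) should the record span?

Multiplying by 2 years per lamina: 1748 × 2 = 3496 years.
3496 years at 0.06 mm/year gives 0.06 × 3496 = 209.8 mm.

209.8 mm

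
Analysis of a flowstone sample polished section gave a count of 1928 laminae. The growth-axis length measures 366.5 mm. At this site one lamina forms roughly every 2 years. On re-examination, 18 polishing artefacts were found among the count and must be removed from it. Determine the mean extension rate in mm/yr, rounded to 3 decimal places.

0.096 mm/yr

True lamina count = 1928 − 18 = 1910.
Multiplying by 2 years per lamina: 1910 × 2 = 3820 years.
Extension rate ≈ 366.5 / 3820 = 0.096 mm/yr.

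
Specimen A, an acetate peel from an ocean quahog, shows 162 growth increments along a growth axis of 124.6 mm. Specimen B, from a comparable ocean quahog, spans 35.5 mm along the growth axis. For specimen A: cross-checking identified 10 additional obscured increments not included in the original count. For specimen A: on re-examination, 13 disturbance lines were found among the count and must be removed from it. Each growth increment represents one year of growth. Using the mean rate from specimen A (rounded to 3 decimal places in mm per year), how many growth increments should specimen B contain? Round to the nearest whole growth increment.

Specimen A: adjusted count: 162 − 13 + 10 = 159 growth increments.
A: Mean rate = 124.6 mm / 159 years ≈ 0.784 mm/year.
Specimen B: 35.5 mm / 0.784 mm per year = 45.28 years ≈ 45 growth increments.

45 growth increments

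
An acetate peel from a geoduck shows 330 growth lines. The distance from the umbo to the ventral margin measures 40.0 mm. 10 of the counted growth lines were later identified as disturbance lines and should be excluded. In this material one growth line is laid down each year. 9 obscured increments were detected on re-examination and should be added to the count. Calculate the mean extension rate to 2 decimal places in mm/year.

0.12 mm/year

Adjusted count: 330 − 10 + 9 = 329 growth lines.
40.0 mm over 329 years gives 40.0 / 329 ≈ 0.12 mm/year.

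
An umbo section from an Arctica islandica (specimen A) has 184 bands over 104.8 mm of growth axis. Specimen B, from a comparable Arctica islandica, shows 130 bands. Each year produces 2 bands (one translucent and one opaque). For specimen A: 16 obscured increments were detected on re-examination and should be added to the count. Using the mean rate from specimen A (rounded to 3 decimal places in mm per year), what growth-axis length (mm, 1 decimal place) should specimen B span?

68.1 mm

Specimen A: after corrections the count is 184 + 16 = 200 bands.
Specimen A: dividing by 2 bands per year: 200 / 2 = 100 years.
A: Mean rate = 104.8 mm / 100 years ≈ 1.048 mm/year.
Specimen B: 130 bands at 2 per year is 130 / 2 = 65 years. B's length ≈ 1.048 × 65 = 68.1 mm.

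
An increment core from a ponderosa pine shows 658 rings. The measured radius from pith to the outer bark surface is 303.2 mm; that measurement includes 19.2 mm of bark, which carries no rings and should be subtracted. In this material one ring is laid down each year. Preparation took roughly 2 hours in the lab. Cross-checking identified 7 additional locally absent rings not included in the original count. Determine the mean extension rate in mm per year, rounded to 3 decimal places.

Adjusted count: 658 + 7 = 665 rings.
The growth record spans 303.2 − 19.2 = 284.0 mm.
Extension rate ≈ 284.0 / 665 = 0.427 mm per year.

0.427 mm per year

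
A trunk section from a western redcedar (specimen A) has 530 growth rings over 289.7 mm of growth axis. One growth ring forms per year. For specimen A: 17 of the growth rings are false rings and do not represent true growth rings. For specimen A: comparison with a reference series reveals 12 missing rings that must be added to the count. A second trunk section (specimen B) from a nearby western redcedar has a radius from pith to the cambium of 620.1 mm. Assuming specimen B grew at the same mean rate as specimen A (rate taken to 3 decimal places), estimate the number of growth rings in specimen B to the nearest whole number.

1123 growth rings

Specimen A: correcting the raw count gives 530 − 17 + 12 = 525 true growth rings.
A: Extension rate ≈ 289.7 / 525 = 0.552 mm/yr.
For B, 620.1 / 0.552 = 1123.37 years ≈ 1123 growth rings.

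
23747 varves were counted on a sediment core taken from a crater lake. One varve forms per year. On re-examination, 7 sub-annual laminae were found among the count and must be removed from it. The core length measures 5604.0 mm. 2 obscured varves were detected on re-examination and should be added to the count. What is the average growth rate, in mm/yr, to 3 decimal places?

After corrections the count is 23747 − 7 + 2 = 23742 varves.
Mean rate = 5604.0 mm / 23742 years ≈ 0.236 mm/yr.

0.236 mm/yr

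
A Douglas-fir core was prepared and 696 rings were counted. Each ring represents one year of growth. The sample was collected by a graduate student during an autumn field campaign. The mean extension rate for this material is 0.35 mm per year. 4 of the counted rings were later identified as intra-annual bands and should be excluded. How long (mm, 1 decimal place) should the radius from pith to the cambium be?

242.2 mm

Correcting the raw count gives 696 − 4 = 692 true rings.
Predicted length = 0.35 mm/year × 692 years = 242.2 mm.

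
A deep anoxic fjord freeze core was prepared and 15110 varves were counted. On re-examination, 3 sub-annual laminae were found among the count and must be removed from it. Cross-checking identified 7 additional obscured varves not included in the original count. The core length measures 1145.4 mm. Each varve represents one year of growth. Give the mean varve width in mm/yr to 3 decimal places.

0.076 mm/yr

Adjusted count: 15110 − 3 + 7 = 15114 varves.
Extension rate ≈ 1145.4 / 15114 = 0.076 mm/yr.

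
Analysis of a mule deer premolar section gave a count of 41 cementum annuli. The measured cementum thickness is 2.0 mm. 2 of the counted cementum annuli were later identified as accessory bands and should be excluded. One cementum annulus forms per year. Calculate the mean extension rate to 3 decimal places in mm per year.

0.051 mm per year

Correcting the raw count gives 41 − 2 = 39 true cementum annuli.
Extension rate ≈ 2.0 / 39 = 0.051 mm per year.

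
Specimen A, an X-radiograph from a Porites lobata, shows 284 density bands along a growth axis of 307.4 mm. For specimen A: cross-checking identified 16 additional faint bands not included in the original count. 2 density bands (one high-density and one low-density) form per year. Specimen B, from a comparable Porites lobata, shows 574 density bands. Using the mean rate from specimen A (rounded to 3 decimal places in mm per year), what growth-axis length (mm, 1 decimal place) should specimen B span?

Specimen A: correcting the raw count gives 284 + 16 = 300 true density bands.
Specimen A: dividing by 2 density bands per year: 300 / 2 = 150 years.
A: Extension rate ≈ 307.4 / 150 = 2.049 mm/yr.
Specimen B: with 2 density bands per year, 574 / 2 = 287 years. B's length ≈ 2.049 × 287 = 588.1 mm.

588.1 mm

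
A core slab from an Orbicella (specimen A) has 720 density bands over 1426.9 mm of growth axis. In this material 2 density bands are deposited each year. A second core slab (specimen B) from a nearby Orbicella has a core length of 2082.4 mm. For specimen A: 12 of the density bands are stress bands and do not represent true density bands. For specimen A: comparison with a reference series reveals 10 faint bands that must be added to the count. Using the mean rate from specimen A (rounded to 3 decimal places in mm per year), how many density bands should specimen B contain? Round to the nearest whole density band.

1048 density bands

Specimen A: correcting the raw count gives 720 − 12 + 10 = 718 true density bands.
Specimen A: dividing by 2 density bands per year: 718 / 2 = 359 years.
A: Extension rate ≈ 1426.9 / 359 = 3.975 mm/yr.
Specimen B: 2082.4 mm / 3.975 mm per year = 523.87 years; at 2 density bands per year that is 523.87 × 2 ≈ 1048 density bands.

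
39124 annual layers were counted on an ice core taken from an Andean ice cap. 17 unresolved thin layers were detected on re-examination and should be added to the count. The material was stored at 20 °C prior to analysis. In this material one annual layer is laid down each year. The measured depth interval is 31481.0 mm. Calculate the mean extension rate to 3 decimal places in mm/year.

0.804 mm/year

After corrections the count is 39124 + 17 = 39141 annual layers.
31481.0 mm over 39141 years gives 31481.0 / 39141 ≈ 0.804 mm/year.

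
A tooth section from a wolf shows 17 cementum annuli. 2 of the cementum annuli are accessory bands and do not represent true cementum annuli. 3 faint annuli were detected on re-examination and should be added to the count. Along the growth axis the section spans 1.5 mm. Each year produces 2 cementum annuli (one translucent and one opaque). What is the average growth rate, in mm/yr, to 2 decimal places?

0.17 mm/yr

Adjusted count: 17 − 2 + 3 = 18 cementum annuli.
18 cementum annuli at 2 per year is 18 / 2 = 9 years.
1.5 mm over 9 years gives 1.5 / 9 ≈ 0.17 mm/yr.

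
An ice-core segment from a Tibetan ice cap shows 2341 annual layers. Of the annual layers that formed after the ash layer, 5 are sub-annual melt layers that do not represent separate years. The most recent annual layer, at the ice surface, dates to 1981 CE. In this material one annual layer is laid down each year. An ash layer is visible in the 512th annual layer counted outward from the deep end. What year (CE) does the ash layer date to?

157 CE

2341 − 512 = 1829 annual layers lie beyond the ash layer toward the ice surface.
Excluding 5 false annual layers: 1829 − 5 = 1824.
1981 − 1824 = 157 CE.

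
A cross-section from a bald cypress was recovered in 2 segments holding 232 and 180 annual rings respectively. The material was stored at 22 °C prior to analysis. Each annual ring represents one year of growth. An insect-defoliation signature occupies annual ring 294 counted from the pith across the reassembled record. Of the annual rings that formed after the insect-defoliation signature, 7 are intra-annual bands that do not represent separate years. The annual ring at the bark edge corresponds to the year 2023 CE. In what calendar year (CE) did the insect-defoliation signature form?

Total annual rings = 232 + 180 = 412.
412 − 294 = 118 annual rings lie beyond the insect-defoliation signature toward the bark edge.
118 − 7 false = 111 true annual rings after the insect-defoliation signature.
2023 − 111 = 1912 CE.

1912 CE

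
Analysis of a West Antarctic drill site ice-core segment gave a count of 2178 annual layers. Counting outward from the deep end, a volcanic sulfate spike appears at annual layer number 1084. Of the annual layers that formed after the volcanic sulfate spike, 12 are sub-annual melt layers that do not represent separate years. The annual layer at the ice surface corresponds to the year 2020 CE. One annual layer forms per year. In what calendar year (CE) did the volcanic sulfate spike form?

The volcanic sulfate spike sits at annual layer 1084 from the deep end, so 2178 − 1084 = 1094 annual layers formed after it.
Excluding 12 false annual layers: 1094 − 12 = 1082.
Counting back 1082 years from 2020 CE places the volcanic sulfate spike in 2020 − 1082 = 938 CE.

938 CE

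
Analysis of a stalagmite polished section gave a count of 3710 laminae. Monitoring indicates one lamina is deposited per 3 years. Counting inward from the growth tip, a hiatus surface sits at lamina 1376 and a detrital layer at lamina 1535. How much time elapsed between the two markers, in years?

477 yr

Separation: 1535 − 1376 = 159 laminae.
Multiplying by 3 years per lamina: 159 × 3 = 477 years.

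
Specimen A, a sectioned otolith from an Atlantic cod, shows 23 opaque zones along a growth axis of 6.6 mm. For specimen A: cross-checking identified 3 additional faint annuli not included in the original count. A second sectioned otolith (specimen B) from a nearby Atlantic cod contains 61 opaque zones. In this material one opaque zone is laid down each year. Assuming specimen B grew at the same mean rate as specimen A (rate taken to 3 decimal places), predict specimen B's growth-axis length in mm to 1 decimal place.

15.5 mm

Specimen A: adjusted count: 23 + 3 = 26 opaque zones.
A: Extension rate ≈ 6.6 / 26 = 0.254 mm/yr.
Length of B = 0.254 × 61 = 15.5 mm.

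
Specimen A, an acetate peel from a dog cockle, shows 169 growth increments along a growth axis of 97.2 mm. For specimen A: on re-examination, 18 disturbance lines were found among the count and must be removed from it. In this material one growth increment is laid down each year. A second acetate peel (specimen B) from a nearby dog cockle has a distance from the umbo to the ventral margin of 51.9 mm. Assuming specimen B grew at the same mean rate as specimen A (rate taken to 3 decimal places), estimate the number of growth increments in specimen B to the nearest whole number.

Specimen A: adjusted count: 169 − 18 = 151 growth increments.
A: Extension rate ≈ 97.2 / 151 = 0.644 mm/year.
Specimen B: 51.9 mm / 0.644 mm per year = 80.59 years ≈ 81 growth increments.

81 growth increments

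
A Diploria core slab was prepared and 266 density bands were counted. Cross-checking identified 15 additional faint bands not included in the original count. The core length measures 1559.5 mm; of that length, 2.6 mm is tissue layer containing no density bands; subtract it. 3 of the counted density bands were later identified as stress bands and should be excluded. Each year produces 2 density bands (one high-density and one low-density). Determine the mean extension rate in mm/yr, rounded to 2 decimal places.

True density band count = 266 − 3 + 15 = 278.
278 density bands at 2 per year is 278 / 2 = 139 years.
Net length = 1559.5 − 2.6 = 1556.9 mm.
Extension rate ≈ 1556.9 / 139 = 11.20 mm/yr.

11.20 mm/yr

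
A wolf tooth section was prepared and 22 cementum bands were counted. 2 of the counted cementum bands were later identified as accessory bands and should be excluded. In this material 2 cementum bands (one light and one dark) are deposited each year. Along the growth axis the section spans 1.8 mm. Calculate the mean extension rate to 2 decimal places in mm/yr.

0.18 mm/yr

After corrections the count is 22 − 2 = 20 cementum bands.
Dividing by 2 cementum bands per year: 20 / 2 = 10 years.
Mean rate = 1.8 mm / 10 years ≈ 0.18 mm/yr.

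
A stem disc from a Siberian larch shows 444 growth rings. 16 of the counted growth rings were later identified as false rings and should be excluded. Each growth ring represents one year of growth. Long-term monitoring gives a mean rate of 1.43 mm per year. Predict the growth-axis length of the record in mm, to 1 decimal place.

After corrections the count is 444 − 16 = 428 growth rings.
428 years at 1.43 mm/year gives 1.43 × 428 = 612.0 mm.

612.0 mm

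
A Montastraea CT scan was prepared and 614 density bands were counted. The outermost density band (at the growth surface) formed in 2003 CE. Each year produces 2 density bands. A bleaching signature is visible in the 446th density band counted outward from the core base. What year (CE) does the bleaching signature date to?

614 − 446 = 168 density bands lie beyond the bleaching signature toward the growth surface.
Dividing by 2 density bands per year: 168 / 2 = 84 years.
2003 − 84 = 1919 CE.

1919 CE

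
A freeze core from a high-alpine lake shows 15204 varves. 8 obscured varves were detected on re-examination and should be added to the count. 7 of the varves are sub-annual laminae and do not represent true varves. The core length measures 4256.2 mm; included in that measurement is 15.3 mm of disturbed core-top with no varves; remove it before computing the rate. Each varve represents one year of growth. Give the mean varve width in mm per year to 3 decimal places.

0.279 mm per year

Correcting the raw count gives 15204 − 7 + 8 = 15205 true varves.
Removing the 15.3 mm offcut leaves 4256.2 − 15.3 = 4240.9 mm.
Mean rate = 4240.9 mm / 15205 years ≈ 0.279 mm per year.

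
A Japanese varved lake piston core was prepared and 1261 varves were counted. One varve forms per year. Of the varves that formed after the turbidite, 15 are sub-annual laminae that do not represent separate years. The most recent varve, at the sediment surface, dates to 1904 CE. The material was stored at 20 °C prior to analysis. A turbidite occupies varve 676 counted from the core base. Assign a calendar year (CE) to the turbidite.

The turbidite sits at varve 676 from the core base, so 1261 − 676 = 585 varves formed after it.
Excluding 15 false varves: 585 − 15 = 570.
The varve at the sediment surface is 1904 CE, so the turbidite dates to 1904 − 570 = 1334 CE.

1334 CE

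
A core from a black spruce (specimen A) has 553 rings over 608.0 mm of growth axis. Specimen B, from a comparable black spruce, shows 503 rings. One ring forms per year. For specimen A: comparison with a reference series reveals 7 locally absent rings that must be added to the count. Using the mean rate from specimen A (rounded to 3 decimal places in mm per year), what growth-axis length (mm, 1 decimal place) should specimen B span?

546.3 mm

Specimen A: adjusted count: 553 + 7 = 560 rings.
A: Mean rate = 608.0 mm / 560 years ≈ 1.086 mm/year.
Length of B = 1.086 × 503 = 546.3 mm.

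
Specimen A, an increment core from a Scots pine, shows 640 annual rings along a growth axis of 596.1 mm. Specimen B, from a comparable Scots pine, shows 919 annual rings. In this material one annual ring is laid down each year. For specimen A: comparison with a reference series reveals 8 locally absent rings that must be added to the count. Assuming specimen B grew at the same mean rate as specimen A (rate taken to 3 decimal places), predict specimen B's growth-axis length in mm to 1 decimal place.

845.5 mm

Specimen A: correcting the raw count gives 640 + 8 = 648 true annual rings.
A: Extension rate ≈ 596.1 / 648 = 0.920 mm/yr.
Length of B = 0.920 × 919 = 845.5 mm.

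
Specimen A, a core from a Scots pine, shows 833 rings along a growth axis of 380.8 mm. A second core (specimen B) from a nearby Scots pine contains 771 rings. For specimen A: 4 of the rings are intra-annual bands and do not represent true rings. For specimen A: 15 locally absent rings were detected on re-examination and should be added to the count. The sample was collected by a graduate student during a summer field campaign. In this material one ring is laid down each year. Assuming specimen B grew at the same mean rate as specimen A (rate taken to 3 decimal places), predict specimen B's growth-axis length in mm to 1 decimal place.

347.7 mm

Specimen A: correcting the raw count gives 833 − 4 + 15 = 844 true rings.
A: 380.8 mm over 844 years gives 380.8 / 844 ≈ 0.451 mm/year.
Length of B = 0.451 × 771 = 347.7 mm.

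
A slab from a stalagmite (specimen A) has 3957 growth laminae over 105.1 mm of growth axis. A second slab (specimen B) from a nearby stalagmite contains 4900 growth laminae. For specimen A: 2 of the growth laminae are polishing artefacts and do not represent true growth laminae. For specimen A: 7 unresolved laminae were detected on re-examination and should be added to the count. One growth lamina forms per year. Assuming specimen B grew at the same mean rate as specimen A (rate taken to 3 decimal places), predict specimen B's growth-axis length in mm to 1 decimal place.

Specimen A: true growth lamina count = 3957 − 2 + 7 = 3962.
A: 105.1 mm over 3962 years gives 105.1 / 3962 ≈ 0.027 mm per year.
Length of B = 0.027 × 4900 = 132.3 mm.

132.3 mm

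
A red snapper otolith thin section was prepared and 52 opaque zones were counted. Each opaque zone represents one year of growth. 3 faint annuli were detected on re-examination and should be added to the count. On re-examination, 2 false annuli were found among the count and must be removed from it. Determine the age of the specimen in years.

True opaque zone count = 52 − 2 + 3 = 53.
One opaque zone per year makes the duration 53 years.

53 yr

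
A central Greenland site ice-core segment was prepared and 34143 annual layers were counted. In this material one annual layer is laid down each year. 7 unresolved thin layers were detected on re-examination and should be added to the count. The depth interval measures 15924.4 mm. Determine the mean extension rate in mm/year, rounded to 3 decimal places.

0.466 mm/year

Correcting the raw count gives 34143 + 7 = 34150 true annual layers.
Extension rate ≈ 15924.4 / 34150 = 0.466 mm/year.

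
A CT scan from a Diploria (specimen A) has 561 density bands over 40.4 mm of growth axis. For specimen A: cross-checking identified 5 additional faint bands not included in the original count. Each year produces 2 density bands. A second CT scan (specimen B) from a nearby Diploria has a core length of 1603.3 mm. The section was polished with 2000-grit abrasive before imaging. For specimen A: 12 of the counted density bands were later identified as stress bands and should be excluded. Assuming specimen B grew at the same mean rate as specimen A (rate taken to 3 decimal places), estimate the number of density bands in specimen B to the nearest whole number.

Specimen A: after corrections the count is 561 − 12 + 5 = 554 density bands.
Specimen A: dividing by 2 density bands per year: 554 / 2 = 277 years.
A: 40.4 mm over 277 years gives 40.4 / 277 ≈ 0.146 mm per year.
Specimen B: 1603.3 mm / 0.146 mm per year = 10981.51 years; at 2 density bands per year that is 10981.51 × 2 ≈ 21963 density bands.

21963 density bands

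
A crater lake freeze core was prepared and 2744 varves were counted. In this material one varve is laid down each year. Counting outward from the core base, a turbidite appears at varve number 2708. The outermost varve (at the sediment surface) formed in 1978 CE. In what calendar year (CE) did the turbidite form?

1942 CE

2744 − 2708 = 36 varves lie beyond the turbidite toward the sediment surface.
1978 − 36 = 1942 CE.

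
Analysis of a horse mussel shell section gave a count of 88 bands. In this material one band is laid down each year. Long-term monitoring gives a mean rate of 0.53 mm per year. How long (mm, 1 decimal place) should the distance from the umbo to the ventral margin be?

The record spans 88 years at 0.53 mm per year.
88 years at 0.53 mm/year gives 0.53 × 88 = 46.6 mm.

46.6 mm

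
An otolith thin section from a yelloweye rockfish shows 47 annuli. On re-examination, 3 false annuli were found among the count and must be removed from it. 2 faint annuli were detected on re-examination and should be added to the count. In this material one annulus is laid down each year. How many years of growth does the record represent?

46 years

True annulus count = 47 − 3 + 2 = 46.
At one annulus per year, that is 46 years.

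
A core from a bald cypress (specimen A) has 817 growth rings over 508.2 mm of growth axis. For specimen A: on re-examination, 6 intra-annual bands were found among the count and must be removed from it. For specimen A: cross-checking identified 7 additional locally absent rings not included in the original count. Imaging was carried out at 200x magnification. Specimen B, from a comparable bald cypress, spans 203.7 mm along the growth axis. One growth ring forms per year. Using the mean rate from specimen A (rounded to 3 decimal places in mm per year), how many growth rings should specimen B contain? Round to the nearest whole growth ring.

328 growth rings

Specimen A: true growth ring count = 817 − 6 + 7 = 818.
A: 508.2 mm over 818 years gives 508.2 / 818 ≈ 0.621 mm per year.
Specimen B: 203.7 mm / 0.621 mm per year = 328.02 years ≈ 328 growth rings.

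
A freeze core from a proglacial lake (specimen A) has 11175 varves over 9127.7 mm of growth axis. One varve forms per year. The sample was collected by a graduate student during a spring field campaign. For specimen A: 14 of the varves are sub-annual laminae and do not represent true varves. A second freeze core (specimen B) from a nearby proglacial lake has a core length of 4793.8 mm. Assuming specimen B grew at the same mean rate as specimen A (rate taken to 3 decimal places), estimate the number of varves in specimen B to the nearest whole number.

Specimen A: adjusted count: 11175 − 14 = 11161 varves.
A: Extension rate ≈ 9127.7 / 11161 = 0.818 mm per year.
Specimen B: 4793.8 mm / 0.818 mm per year = 5860.39 years ≈ 5860 varves.

5860 varves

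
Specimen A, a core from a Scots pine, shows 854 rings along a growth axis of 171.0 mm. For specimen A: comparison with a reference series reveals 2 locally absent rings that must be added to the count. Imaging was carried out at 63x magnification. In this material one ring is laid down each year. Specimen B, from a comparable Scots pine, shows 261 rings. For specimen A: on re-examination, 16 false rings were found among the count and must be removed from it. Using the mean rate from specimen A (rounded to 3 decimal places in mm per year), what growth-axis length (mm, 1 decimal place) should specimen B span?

Specimen A: adjusted count: 854 − 16 + 2 = 840 rings.
A: Mean rate = 171.0 mm / 840 years ≈ 0.204 mm/year.
B's length ≈ 0.204 × 261 = 53.2 mm.

53.2 mm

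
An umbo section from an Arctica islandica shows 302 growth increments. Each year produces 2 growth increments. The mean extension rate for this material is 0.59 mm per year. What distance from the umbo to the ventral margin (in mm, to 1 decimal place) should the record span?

With 2 growth increments per year, 302 / 2 = 151 years.
Length ≈ 0.59 × 151 = 89.1 mm.

89.1 mm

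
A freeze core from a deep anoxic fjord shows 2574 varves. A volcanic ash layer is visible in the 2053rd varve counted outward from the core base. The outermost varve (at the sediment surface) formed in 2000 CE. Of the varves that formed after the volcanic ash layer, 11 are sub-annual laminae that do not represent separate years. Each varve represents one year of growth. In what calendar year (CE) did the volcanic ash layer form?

The volcanic ash layer sits at varve 2053 from the core base, so 2574 − 2053 = 521 varves formed after it.
521 − 11 false = 510 true varves after the volcanic ash layer.
The varve at the sediment surface is 2000 CE, so the volcanic ash layer dates to 2000 − 510 = 1490 CE.

1490 CE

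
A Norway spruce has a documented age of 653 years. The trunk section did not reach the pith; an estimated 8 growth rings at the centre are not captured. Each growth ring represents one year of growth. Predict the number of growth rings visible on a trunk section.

645 growth rings

At one growth ring per year, 653 years correspond to 653 growth rings.
Less the 8 uncaptured growth rings: 653 − 8 = 645.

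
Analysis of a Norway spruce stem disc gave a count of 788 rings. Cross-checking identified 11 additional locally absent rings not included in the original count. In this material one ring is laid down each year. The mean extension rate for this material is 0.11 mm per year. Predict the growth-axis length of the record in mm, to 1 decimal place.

Correcting the raw count gives 788 + 11 = 799 true rings.
Length ≈ 0.11 × 799 = 87.9 mm.

87.9 mm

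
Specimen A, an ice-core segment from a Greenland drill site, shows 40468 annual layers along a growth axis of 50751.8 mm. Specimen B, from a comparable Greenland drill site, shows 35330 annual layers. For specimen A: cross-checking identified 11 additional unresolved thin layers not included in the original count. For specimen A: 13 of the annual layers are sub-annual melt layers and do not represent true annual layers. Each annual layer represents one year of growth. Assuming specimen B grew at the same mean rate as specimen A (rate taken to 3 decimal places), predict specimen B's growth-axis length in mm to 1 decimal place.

Specimen A: correcting the raw count gives 40468 − 13 + 11 = 40466 true annual layers.
A: Mean rate = 50751.8 mm / 40466 years ≈ 1.254 mm/year.
B's length ≈ 1.254 × 35330 = 44303.8 mm.

44303.8 mm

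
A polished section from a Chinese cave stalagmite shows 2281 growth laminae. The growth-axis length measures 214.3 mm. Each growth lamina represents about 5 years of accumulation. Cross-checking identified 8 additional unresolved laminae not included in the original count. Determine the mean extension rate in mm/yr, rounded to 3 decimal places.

Adjusted count: 2281 + 8 = 2289 growth laminae.
At 5 years per growth lamina, 2289 × 5 = 11445 years.
Mean rate = 214.3 mm / 11445 years ≈ 0.019 mm/yr.

0.019 mm/yr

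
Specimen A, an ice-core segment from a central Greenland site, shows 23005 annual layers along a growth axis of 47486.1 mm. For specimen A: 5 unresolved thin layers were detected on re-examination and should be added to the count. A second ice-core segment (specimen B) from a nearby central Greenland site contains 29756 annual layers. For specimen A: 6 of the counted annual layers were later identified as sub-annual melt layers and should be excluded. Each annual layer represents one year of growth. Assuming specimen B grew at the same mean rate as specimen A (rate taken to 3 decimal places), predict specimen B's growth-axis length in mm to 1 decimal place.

61416.4 mm

Specimen A: true annual layer count = 23005 − 6 + 5 = 23004.
A: Mean rate = 47486.1 mm / 23004 years ≈ 2.064 mm/yr.
B's length ≈ 2.064 × 29756 = 61416.4 mm.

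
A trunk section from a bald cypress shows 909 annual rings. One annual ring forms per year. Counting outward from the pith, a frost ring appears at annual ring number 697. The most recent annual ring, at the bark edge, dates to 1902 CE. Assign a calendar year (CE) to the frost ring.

909 − 697 = 212 annual rings lie beyond the frost ring toward the bark edge.
The annual ring at the bark edge is 1902 CE, so the frost ring dates to 1902 − 212 = 1690 CE.

1690 CE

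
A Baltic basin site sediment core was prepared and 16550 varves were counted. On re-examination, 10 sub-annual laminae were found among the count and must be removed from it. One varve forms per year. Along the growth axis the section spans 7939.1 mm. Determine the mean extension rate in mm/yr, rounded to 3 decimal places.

After corrections the count is 16550 − 10 = 16540 varves.
Extension rate ≈ 7939.1 / 16540 = 0.480 mm/yr.

0.480 mm/yr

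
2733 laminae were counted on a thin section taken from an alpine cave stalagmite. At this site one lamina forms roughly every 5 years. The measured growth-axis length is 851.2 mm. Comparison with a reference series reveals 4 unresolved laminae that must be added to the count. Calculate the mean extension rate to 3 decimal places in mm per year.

0.062 mm per year

True lamina count = 2733 + 4 = 2737.
At 5 years per lamina, 2737 × 5 = 13685 years.
Extension rate ≈ 851.2 / 13685 = 0.062 mm per year.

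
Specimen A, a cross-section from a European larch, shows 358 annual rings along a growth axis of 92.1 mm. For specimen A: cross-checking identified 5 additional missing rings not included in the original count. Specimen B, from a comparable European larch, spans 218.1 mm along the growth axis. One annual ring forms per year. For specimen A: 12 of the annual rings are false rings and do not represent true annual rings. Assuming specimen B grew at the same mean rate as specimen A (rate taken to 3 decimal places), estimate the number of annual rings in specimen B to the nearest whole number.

832 annual rings

Specimen A: after corrections the count is 358 − 12 + 5 = 351 annual rings.
A: Extension rate ≈ 92.1 / 351 = 0.262 mm/year.
B spans 218.1 / 0.262 = 832.44 years ≈ 832 annual rings.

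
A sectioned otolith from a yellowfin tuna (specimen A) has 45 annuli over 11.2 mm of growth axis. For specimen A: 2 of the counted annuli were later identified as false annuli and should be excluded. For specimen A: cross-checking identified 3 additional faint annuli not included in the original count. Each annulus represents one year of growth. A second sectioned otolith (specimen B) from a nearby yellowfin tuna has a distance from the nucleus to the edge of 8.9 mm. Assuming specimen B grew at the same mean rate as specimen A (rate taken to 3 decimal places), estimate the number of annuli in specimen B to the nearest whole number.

37 annuli

Specimen A: correcting the raw count gives 45 − 2 + 3 = 46 true annuli.
A: Mean rate = 11.2 mm / 46 years ≈ 0.243 mm per year.
B spans 8.9 / 0.243 = 36.63 years ≈ 37 annuli.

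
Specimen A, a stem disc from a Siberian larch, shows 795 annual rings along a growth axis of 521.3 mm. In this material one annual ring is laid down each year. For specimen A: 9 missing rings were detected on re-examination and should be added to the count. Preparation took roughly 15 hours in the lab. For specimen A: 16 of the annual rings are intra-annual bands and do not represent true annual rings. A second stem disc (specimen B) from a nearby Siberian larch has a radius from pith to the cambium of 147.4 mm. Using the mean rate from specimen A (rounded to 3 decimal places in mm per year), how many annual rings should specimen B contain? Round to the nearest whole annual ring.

Specimen A: adjusted count: 795 − 16 + 9 = 788 annual rings.
A: Mean rate = 521.3 mm / 788 years ≈ 0.662 mm/yr.
Specimen B: 147.4 mm / 0.662 mm per year = 222.66 years ≈ 223 annual rings.

223 annual rings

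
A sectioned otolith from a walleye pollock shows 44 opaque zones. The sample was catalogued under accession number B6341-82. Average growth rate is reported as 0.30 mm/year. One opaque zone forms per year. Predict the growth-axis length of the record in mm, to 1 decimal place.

The record spans 44 years at 0.30 mm per year.
Length ≈ 0.30 × 44 = 13.2 mm.

13.2 mm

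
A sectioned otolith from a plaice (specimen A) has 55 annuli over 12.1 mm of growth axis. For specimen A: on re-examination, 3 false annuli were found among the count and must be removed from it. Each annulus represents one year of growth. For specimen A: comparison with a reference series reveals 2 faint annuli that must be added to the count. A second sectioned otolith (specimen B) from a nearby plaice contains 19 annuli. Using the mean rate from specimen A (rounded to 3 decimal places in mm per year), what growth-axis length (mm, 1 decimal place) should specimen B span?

4.3 mm

Specimen A: true annulus count = 55 − 3 + 2 = 54.
A: 12.1 mm over 54 years gives 12.1 / 54 ≈ 0.224 mm/year.
Length of B = 0.224 × 19 = 4.3 mm.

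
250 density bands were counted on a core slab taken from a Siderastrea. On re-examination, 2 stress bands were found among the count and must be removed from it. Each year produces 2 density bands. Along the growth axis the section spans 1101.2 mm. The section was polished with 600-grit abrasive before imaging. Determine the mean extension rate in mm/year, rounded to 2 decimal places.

After corrections the count is 250 − 2 = 248 density bands.
Dividing by 2 density bands per year: 248 / 2 = 124 years.
Extension rate ≈ 1101.2 / 124 = 8.88 mm/year.

8.88 mm/year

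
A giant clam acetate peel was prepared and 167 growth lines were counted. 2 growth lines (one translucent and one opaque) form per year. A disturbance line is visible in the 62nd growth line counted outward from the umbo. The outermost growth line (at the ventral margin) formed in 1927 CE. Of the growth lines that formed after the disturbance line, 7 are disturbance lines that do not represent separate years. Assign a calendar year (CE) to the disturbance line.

1878 CE

Between growth line 62 and the ventral margin there are 167 − 62 = 105 growth lines.
Removing the 7 false growth lines leaves 105 − 7 = 98 true growth lines beyond the disturbance line.
Dividing by 2 growth lines per year: 98 / 2 = 49 years.
1927 − 49 = 1878 CE.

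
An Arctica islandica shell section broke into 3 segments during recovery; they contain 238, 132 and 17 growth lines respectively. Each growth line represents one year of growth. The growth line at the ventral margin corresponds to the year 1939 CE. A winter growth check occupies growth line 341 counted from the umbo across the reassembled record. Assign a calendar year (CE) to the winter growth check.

Total growth lines = 238 + 132 + 17 = 387.
387 − 341 = 46 growth lines lie beyond the winter growth check toward the ventral margin.
1939 − 46 = 1893 CE.

1893 CE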